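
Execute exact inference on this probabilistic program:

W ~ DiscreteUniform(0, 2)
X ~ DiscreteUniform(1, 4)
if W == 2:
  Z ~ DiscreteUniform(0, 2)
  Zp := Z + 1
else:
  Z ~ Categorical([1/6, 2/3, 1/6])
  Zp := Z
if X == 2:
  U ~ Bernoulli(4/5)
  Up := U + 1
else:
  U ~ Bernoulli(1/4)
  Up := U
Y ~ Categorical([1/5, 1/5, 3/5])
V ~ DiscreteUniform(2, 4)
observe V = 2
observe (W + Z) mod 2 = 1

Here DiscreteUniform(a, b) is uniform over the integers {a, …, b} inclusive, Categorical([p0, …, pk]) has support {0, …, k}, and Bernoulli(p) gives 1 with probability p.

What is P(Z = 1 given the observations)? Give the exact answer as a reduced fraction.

P(Z = 1 | obs) = 3/4

Enumerate traces; 96 have nonzero weight after conditioning:
  (W=0, X=1, Z=1, U=0, Y=0, V=2) weight 1/360
  (W=0, X=1, Z=1, U=0, Y=1, V=2) weight 1/360
  (W=0, X=1, Z=1, U=0, Y=2, V=2) weight 1/120
  (W=0, X=1, Z=1, U=1, Y=0, V=2) weight 1/1080
  (W=0, X=1, Z=1, U=1, Y=1, V=2) weight 1/1080
  (W=0, X=1, Z=1, U=1, Y=2, V=2) weight 1/360
  (W=0, X=2, Z=1, U=0, Y=0, V=2) weight 1/1350
  (W=0, X=2, Z=1, U=0, Y=1, V=2) weight 1/1350
  (W=1, X=1, Z=0, U=0, Y=0, V=2) weight 1/1440
  (W=1, X=1, Z=2, U=0, Y=0, V=2) weight 1/1440
  … 86 more
Group by Z:
  weight(Z=0) = 1/54
  weight(Z=1) = 1/9
  weight(Z=2) = 1/54
Total weight = 1/54 + 1/9 + 1/54 = 4/27
P(Z=0 | obs) = 1/54 / 4/27 = 1/8
P(Z=1 | obs) = 1/9 / 4/27 = 3/4
P(Z=2 | obs) = 1/54 / 4/27 = 1/8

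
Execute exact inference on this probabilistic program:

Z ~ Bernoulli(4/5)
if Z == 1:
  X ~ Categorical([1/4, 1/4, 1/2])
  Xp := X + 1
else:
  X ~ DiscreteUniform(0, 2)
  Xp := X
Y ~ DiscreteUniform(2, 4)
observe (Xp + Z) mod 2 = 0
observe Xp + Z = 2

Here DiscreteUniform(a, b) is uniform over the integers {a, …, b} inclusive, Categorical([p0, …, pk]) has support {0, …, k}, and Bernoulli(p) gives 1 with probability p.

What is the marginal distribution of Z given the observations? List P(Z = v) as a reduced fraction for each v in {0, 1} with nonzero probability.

Enumerate traces; 6 have nonzero weight after conditioning:
  (Z=0, X=2, Y=2) weight 1/45
  (Z=0, X=2, Y=3) weight 1/45
  (Z=0, X=2, Y=4) weight 1/45
  (Z=1, X=0, Y=2) weight 1/15
  (Z=1, X=0, Y=3) weight 1/15
  (Z=1, X=0, Y=4) weight 1/15
Group by Z:
  weight(Z=0) = 1/15
  weight(Z=1) = 1/5
Total weight = 1/15 + 1/5 = 4/15
P(Z=0 | obs) = 1/15 / 4/15 = 1/4
P(Z=1 | obs) = 1/5 / 4/15 = 3/4

P(Z=0) = 1/4, P(Z=1) = 3/4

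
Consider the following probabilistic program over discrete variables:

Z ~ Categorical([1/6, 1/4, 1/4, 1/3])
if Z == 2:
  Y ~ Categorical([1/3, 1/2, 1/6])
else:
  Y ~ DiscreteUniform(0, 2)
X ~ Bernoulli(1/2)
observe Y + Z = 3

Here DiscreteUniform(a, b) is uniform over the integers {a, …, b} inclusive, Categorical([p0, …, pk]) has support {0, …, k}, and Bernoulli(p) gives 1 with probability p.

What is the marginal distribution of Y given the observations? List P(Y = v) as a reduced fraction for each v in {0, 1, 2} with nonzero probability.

P(Y=0) = 8/23, P(Y=1) = 9/23, P(Y=2) = 6/23

Enumerate traces; 6 have nonzero weight after conditioning:
  (Z=1, Y=2, X=0) weight 1/24
  (Z=1, Y=2, X=1) weight 1/24
  (Z=2, Y=1, X=0) weight 1/16
  (Z=2, Y=1, X=1) weight 1/16
  (Z=3, Y=0, X=0) weight 1/18
  (Z=3, Y=0, X=1) weight 1/18
Group by Y:
  weight(Y=0) = 1/9
  weight(Y=1) = 1/8
  weight(Y=2) = 1/12
Total weight = 1/9 + 1/8 + 1/12 = 23/72
P(Y=0 | obs) = 1/9 / 23/72 = 8/23
P(Y=1 | obs) = 1/8 / 23/72 = 9/23
P(Y=2 | obs) = 1/12 / 23/72 = 6/23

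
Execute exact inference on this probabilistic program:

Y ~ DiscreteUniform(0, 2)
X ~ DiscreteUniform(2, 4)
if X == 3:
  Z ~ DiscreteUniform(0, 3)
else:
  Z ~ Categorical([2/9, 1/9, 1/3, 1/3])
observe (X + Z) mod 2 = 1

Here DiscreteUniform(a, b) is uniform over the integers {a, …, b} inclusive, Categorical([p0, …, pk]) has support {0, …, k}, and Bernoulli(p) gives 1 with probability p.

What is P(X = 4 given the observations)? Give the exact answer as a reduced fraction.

Enumerate traces; 18 have nonzero weight after conditioning:
  (Y=0, X=2, Z=1) weight 1/81
  (Y=0, X=2, Z=3) weight 1/27
  (Y=0, X=3, Z=0) weight 1/36
  (Y=0, X=3, Z=2) weight 1/36
  (Y=0, X=4, Z=1) weight 1/81
  (Y=0, X=4, Z=3) weight 1/27
  (Y=1, X=2, Z=1) weight 1/81
  (Y=1, X=2, Z=3) weight 1/27
  … 10 more
Group by X:
  weight(X=2) = 4/27
  weight(X=3) = 1/6
  weight(X=4) = 4/27
Total weight = 4/27 + 1/6 + 4/27 = 25/54
P(X=2 | obs) = 4/27 / 25/54 = 8/25
P(X=3 | obs) = 1/6 / 25/54 = 9/25
P(X=4 | obs) = 4/27 / 25/54 = 8/25

P(X = 4 | obs) = 8/25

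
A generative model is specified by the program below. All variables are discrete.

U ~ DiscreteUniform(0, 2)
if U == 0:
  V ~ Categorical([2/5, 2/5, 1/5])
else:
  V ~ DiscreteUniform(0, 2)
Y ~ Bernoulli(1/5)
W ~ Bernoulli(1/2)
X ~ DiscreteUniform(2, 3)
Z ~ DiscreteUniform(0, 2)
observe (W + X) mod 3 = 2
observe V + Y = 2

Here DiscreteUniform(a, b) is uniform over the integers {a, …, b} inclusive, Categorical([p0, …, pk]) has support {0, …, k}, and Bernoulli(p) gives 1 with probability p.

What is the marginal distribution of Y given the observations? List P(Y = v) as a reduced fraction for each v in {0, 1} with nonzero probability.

P(Y=0) = 13/17, P(Y=1) = 4/17

Enumerate traces; 18 have nonzero weight after conditioning:
  (U=0, V=1, Y=1, W=0, X=2, Z=0) weight 1/450
  (U=0, V=1, Y=1, W=0, X=2, Z=1) weight 1/450
  (U=0, V=1, Y=1, W=0, X=2, Z=2) weight 1/450
  (U=0, V=2, Y=0, W=0, X=2, Z=0) weight 1/225
  (U=0, V=2, Y=0, W=0, X=2, Z=1) weight 1/225
  (U=0, V=2, Y=0, W=0, X=2, Z=2) weight 1/225
  (U=1, V=1, Y=1, W=0, X=2, Z=0) weight 1/540
  (U=1, V=1, Y=1, W=0, X=2, Z=1) weight 1/540
  … 10 more
Group by Y:
  weight(Y=0) = 13/225
  weight(Y=1) = 4/225
Total weight = 13/225 + 4/225 = 17/225
P(Y=0 | obs) = 13/225 / 17/225 = 13/17
P(Y=1 | obs) = 4/225 / 17/225 = 4/17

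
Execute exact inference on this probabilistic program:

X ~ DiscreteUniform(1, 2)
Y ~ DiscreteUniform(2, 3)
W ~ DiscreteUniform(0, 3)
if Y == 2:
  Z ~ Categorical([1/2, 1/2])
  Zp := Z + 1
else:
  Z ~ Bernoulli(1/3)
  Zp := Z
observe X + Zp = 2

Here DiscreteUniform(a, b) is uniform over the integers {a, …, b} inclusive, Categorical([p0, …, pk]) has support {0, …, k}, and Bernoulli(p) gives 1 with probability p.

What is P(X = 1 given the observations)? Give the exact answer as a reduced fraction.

Enumerate traces; 12 have nonzero weight after conditioning:
  (X=1, Y=2, W=0, Z=0) weight 1/32
  (X=1, Y=2, W=1, Z=0) weight 1/32
  (X=1, Y=2, W=2, Z=0) weight 1/32
  (X=1, Y=2, W=3, Z=0) weight 1/32
  (X=1, Y=3, W=0, Z=1) weight 1/48
  (X=1, Y=3, W=1, Z=1) weight 1/48
  (X=1, Y=3, W=2, Z=1) weight 1/48
  (X=1, Y=3, W=3, Z=1) weight 1/48
  (X=2, Y=3, W=0, Z=0) weight 1/24
  … 3 more
Group by X:
  weight(X=1) = 5/24
  weight(X=2) = 1/6
Total weight = 5/24 + 1/6 = 3/8
P(X=1 | obs) = 5/24 / 3/8 = 5/9
P(X=2 | obs) = 1/6 / 3/8 = 4/9

P(X = 1 | obs) = 5/9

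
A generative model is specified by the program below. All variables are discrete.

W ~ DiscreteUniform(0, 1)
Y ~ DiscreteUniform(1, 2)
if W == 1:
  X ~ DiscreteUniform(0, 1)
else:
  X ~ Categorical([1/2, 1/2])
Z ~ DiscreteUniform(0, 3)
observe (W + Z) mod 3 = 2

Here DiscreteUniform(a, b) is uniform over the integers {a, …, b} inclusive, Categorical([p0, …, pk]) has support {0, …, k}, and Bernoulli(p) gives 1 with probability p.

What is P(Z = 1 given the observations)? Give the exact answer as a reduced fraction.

P(Z = 1 | obs) = 1/2

Enumerate traces; 8 have nonzero weight after conditioning:
  (W=0, Y=1, X=0, Z=2) weight 1/32
  (W=0, Y=1, X=1, Z=2) weight 1/32
  (W=0, Y=2, X=0, Z=2) weight 1/32
  (W=0, Y=2, X=1, Z=2) weight 1/32
  (W=1, Y=1, X=0, Z=1) weight 1/32
  (W=1, Y=1, X=1, Z=1) weight 1/32
  (W=1, Y=2, X=0, Z=1) weight 1/32
  (W=1, Y=2, X=1, Z=1) weight 1/32
Group by Z:
  weight(Z=1) = 1/8
  weight(Z=2) = 1/8
Total weight = 1/8 + 1/8 = 1/4
P(Z=1 | obs) = 1/8 / 1/4 = 1/2
P(Z=2 | obs) = 1/8 / 1/4 = 1/2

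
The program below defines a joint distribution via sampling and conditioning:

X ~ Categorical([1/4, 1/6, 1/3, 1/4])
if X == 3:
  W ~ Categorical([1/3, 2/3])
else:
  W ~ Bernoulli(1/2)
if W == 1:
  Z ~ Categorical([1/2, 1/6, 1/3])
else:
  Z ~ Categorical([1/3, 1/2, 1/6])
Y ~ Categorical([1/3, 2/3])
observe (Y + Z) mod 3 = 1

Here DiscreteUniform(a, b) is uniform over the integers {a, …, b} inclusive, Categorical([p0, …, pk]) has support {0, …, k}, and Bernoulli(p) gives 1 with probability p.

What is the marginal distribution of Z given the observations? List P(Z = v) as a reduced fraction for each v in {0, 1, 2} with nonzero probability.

Enumerate traces; 16 have nonzero weight after conditioning:
  (X=0, W=0, Z=0, Y=1) weight 1/36
  (X=0, W=0, Z=1, Y=0) weight 1/48
  (X=0, W=1, Z=0, Y=1) weight 1/24
  (X=0, W=1, Z=1, Y=0) weight 1/144
  (X=1, W=0, Z=0, Y=1) weight 1/54
  (X=1, W=0, Z=1, Y=0) weight 1/72
  (X=1, W=1, Z=0, Y=1) weight 1/36
  (X=1, W=1, Z=1, Y=0) weight 1/216
  … 8 more
Group by Z:
  weight(Z=0) = 61/216
  weight(Z=1) = 23/216
Total weight = 61/216 + 23/216 = 7/18
P(Z=0 | obs) = 61/216 / 7/18 = 61/84
P(Z=1 | obs) = 23/216 / 7/18 = 23/84

P(Z=0) = 61/84, P(Z=1) = 23/84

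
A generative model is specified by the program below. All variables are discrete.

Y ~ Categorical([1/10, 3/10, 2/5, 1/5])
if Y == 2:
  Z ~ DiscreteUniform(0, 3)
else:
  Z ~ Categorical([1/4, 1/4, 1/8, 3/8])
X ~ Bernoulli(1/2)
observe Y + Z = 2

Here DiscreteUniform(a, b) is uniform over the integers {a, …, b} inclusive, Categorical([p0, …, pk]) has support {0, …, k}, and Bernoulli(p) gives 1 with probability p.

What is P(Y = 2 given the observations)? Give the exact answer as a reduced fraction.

P(Y = 2 | obs) = 8/15

Enumerate traces; 6 have nonzero weight after conditioning:
  (Y=0, Z=2, X=0) weight 1/160
  (Y=0, Z=2, X=1) weight 1/160
  (Y=1, Z=1, X=0) weight 3/80
  (Y=1, Z=1, X=1) weight 3/80
  (Y=2, Z=0, X=0) weight 1/20
  (Y=2, Z=0, X=1) weight 1/20
Group by Y:
  weight(Y=0) = 1/80
  weight(Y=1) = 3/40
  weight(Y=2) = 1/10
Total weight = 1/80 + 3/40 + 1/10 = 3/16
P(Y=0 | obs) = 1/80 / 3/16 = 1/15
P(Y=1 | obs) = 3/40 / 3/16 = 2/5
P(Y=2 | obs) = 1/10 / 3/16 = 8/15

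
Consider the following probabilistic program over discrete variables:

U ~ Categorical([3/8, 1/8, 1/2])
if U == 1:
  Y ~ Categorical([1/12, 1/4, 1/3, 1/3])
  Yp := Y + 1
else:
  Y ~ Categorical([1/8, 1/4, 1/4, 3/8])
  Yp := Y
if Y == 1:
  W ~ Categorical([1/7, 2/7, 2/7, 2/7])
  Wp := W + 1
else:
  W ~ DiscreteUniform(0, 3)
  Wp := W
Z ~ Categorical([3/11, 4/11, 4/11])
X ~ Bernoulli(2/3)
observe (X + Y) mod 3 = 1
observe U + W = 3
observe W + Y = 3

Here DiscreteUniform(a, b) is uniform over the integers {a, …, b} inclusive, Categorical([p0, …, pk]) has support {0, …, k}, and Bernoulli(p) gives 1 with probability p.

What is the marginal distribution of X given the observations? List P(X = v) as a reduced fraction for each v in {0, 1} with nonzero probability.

P(X=0) = 8/29, P(X=1) = 21/29

Enumerate traces; 6 have nonzero weight after conditioning:
  (U=0, Y=0, W=3, Z=0, X=1) weight 3/1408
  (U=0, Y=0, W=3, Z=1, X=1) weight 1/352
  (U=0, Y=0, W=3, Z=2, X=1) weight 1/352
  (U=1, Y=1, W=2, Z=0, X=0) weight 1/1232
  (U=1, Y=1, W=2, Z=1, X=0) weight 1/924
  (U=1, Y=1, W=2, Z=2, X=0) weight 1/924
Group by X:
  weight(X=0) = 1/336
  weight(X=1) = 1/128
Total weight = 1/336 + 1/128 = 29/2688
P(X=0 | obs) = 1/336 / 29/2688 = 8/29
P(X=1 | obs) = 1/128 / 29/2688 = 21/29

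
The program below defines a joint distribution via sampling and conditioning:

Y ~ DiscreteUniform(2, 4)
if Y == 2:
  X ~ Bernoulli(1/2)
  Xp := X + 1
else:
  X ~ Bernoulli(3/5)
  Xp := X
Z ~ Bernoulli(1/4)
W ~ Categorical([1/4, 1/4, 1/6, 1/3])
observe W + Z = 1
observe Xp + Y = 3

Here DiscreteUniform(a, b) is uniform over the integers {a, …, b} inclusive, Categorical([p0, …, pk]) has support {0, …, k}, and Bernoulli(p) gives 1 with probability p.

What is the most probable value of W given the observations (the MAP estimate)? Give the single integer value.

Enumerate traces; 4 have nonzero weight after conditioning:
  (Y=2, X=0, Z=0, W=1) weight 1/32
  (Y=2, X=0, Z=1, W=0) weight 1/96
  (Y=3, X=0, Z=0, W=1) weight 1/40
  (Y=3, X=0, Z=1, W=0) weight 1/120
Group by W:
  weight(W=0) = 3/160
  weight(W=1) = 9/160
Total weight = 3/160 + 9/160 = 3/40
P(W=0 | obs) = 3/160 / 3/40 = 1/4
P(W=1 | obs) = 9/160 / 3/40 = 3/4
argmax = 1

argmax_v P(W = v | obs) = 1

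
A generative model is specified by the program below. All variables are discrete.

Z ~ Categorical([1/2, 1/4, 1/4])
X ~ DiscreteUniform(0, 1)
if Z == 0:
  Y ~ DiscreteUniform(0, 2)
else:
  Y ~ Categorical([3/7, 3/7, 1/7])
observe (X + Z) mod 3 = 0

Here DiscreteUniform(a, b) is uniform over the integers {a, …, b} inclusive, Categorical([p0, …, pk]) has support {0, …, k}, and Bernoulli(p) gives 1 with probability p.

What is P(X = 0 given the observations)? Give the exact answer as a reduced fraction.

P(X = 0 | obs) = 2/3

Enumerate traces; 6 have nonzero weight after conditioning:
  (Z=0, X=0, Y=0) weight 1/12
  (Z=0, X=0, Y=1) weight 1/12
  (Z=0, X=0, Y=2) weight 1/12
  (Z=2, X=1, Y=0) weight 3/56
  (Z=2, X=1, Y=1) weight 3/56
  (Z=2, X=1, Y=2) weight 1/56
Group by X:
  weight(X=0) = 1/4
  weight(X=1) = 1/8
Total weight = 1/4 + 1/8 = 3/8
P(X=0 | obs) = 1/4 / 3/8 = 2/3
P(X=1 | obs) = 1/8 / 3/8 = 1/3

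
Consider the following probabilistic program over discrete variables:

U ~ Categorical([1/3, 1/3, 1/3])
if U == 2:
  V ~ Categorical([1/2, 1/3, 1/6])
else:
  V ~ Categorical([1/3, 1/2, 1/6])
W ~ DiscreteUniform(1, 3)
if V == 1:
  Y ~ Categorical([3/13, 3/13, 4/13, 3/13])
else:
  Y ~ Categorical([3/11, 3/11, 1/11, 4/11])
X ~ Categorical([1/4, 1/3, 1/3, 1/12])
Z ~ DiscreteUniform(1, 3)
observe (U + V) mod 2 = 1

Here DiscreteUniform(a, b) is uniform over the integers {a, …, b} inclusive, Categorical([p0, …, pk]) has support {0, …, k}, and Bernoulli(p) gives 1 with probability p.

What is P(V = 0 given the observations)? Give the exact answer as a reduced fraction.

Enumerate traces; 576 have nonzero weight after conditioning:
  (U=0, V=1, W=1, Y=0, X=0, Z=1) weight 1/936
  (U=0, V=1, W=1, Y=0, X=0, Z=2) weight 1/936
  (U=0, V=1, W=1, Y=0, X=0, Z=3) weight 1/936
  (U=0, V=1, W=1, Y=0, X=1, Z=1) weight 1/702
  (U=0, V=1, W=1, Y=0, X=1, Z=2) weight 1/702
  (U=0, V=1, W=1, Y=0, X=1, Z=3) weight 1/702
  (U=0, V=1, W=1, Y=0, X=2, Z=1) weight 1/702
  (U=0, V=1, W=1, Y=0, X=2, Z=2) weight 1/702
  (U=1, V=0, W=1, Y=0, X=0, Z=1) weight 1/1188
  (U=1, V=2, W=1, Y=0, X=0, Z=1) weight 1/2376
  … 566 more
Group by V:
  weight(V=0) = 1/9
  weight(V=1) = 5/18
  weight(V=2) = 1/18
Total weight = 1/9 + 5/18 + 1/18 = 4/9
P(V=0 | obs) = 1/9 / 4/9 = 1/4
P(V=1 | obs) = 5/18 / 4/9 = 5/8
P(V=2 | obs) = 1/18 / 4/9 = 1/8

P(V = 0 | obs) = 1/4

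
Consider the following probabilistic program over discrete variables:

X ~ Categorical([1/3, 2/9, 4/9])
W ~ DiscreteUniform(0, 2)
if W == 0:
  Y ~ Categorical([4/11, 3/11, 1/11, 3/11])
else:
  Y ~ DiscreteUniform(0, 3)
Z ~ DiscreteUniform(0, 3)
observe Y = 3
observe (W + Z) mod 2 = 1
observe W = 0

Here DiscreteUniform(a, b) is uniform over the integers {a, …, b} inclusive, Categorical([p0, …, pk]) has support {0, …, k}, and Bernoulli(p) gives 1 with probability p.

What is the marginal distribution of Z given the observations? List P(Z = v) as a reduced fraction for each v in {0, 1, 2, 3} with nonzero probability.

Enumerate traces; 6 have nonzero weight after conditioning:
  (X=0, W=0, Y=3, Z=1) weight 1/132
  (X=0, W=0, Y=3, Z=3) weight 1/132
  (X=1, W=0, Y=3, Z=1) weight 1/198
  (X=1, W=0, Y=3, Z=3) weight 1/198
  (X=2, W=0, Y=3, Z=1) weight 1/99
  (X=2, W=0, Y=3, Z=3) weight 1/99
Group by Z:
  weight(Z=1) = 1/44
  weight(Z=3) = 1/44
Total weight = 1/44 + 1/44 = 1/22
P(Z=1 | obs) = 1/44 / 1/22 = 1/2
P(Z=3 | obs) = 1/44 / 1/22 = 1/2

P(Z=1) = 1/2, P(Z=3) = 1/2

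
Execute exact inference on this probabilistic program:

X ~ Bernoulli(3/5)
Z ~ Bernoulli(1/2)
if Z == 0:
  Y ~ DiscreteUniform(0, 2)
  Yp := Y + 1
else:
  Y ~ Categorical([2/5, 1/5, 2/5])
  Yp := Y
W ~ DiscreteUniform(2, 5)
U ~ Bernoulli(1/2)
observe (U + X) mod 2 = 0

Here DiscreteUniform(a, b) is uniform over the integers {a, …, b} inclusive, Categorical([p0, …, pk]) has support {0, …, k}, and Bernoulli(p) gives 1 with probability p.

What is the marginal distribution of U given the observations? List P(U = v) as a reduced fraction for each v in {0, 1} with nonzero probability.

Enumerate traces; 48 have nonzero weight after conditioning:
  (X=0, Z=0, Y=0, W=2, U=0) weight 1/120
  (X=0, Z=0, Y=0, W=3, U=0) weight 1/120
  (X=0, Z=0, Y=0, W=4, U=0) weight 1/120
  (X=0, Z=0, Y=0, W=5, U=0) weight 1/120
  (X=0, Z=0, Y=1, W=2, U=0) weight 1/120
  (X=0, Z=0, Y=1, W=3, U=0) weight 1/120
  (X=0, Z=0, Y=1, W=4, U=0) weight 1/120
  (X=0, Z=0, Y=1, W=5, U=0) weight 1/120
  (X=1, Z=0, Y=0, W=2, U=1) weight 1/80
  … 39 more
Group by U:
  weight(U=0) = 1/5
  weight(U=1) = 3/10
Total weight = 1/5 + 3/10 = 1/2
P(U=0 | obs) = 1/5 / 1/2 = 2/5
P(U=1 | obs) = 3/10 / 1/2 = 3/5

P(U=0) = 2/5, P(U=1) = 3/5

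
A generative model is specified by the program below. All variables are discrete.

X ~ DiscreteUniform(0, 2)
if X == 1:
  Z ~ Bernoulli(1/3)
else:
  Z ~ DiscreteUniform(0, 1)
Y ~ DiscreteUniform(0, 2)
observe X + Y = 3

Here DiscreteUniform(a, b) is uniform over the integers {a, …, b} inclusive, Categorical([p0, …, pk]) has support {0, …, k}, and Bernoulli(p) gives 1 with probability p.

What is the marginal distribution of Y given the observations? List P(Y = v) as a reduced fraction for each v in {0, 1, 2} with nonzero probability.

P(Y=1) = 1/2, P(Y=2) = 1/2

Enumerate traces; 4 have nonzero weight after conditioning:
  (X=1, Z=0, Y=2) weight 2/27
  (X=1, Z=1, Y=2) weight 1/27
  (X=2, Z=0, Y=1) weight 1/18
  (X=2, Z=1, Y=1) weight 1/18
Group by Y:
  weight(Y=1) = 1/9
  weight(Y=2) = 1/9
Total weight = 1/9 + 1/9 = 2/9
P(Y=1 | obs) = 1/9 / 2/9 = 1/2
P(Y=2 | obs) = 1/9 / 2/9 = 1/2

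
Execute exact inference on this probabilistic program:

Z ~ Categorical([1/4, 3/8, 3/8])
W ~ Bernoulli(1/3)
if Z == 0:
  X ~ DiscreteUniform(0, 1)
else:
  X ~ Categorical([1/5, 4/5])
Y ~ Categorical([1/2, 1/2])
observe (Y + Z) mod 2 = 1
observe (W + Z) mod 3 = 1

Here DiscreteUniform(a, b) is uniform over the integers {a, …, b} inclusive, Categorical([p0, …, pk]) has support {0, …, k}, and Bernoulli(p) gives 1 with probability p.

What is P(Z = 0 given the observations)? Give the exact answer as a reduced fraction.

P(Z = 0 | obs) = 1/4

Enumerate traces; 4 have nonzero weight after conditioning:
  (Z=0, W=1, X=0, Y=1) weight 1/48
  (Z=0, W=1, X=1, Y=1) weight 1/48
  (Z=1, W=0, X=0, Y=0) weight 1/40
  (Z=1, W=0, X=1, Y=0) weight 1/10
Group by Z:
  weight(Z=0) = 1/24
  weight(Z=1) = 1/8
Total weight = 1/24 + 1/8 = 1/6
P(Z=0 | obs) = 1/24 / 1/6 = 1/4
P(Z=1 | obs) = 1/8 / 1/6 = 3/4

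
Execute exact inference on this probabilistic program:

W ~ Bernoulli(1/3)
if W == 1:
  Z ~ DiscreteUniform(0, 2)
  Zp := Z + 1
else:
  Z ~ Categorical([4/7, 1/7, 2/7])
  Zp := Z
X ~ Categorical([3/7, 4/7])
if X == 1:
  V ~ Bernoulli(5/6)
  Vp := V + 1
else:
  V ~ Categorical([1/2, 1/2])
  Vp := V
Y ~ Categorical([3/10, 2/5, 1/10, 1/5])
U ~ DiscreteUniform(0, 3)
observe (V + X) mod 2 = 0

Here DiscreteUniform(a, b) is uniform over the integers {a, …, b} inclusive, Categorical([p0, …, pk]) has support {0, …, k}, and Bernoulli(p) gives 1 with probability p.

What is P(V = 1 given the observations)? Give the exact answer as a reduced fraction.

Enumerate traces; 192 have nonzero weight after conditioning:
  (W=0, Z=0, X=0, V=0, Y=0, U=0) weight 3/490
  (W=0, Z=0, X=0, V=0, Y=0, U=1) weight 3/490
  (W=0, Z=0, X=0, V=0, Y=0, U=2) weight 3/490
  (W=0, Z=0, X=0, V=0, Y=0, U=3) weight 3/490
  (W=0, Z=0, X=0, V=0, Y=1, U=0) weight 2/245
  (W=0, Z=0, X=0, V=0, Y=1, U=1) weight 2/245
  (W=0, Z=0, X=0, V=0, Y=1, U=2) weight 2/245
  (W=0, Z=0, X=0, V=0, Y=1, U=3) weight 2/245
  (W=0, Z=0, X=1, V=1, Y=0, U=0) weight 2/147
  … 183 more
Group by V:
  weight(V=0) = 3/14
  weight(V=1) = 10/21
Total weight = 3/14 + 10/21 = 29/42
P(V=0 | obs) = 3/14 / 29/42 = 9/29
P(V=1 | obs) = 10/21 / 29/42 = 20/29

P(V = 1 | obs) = 20/29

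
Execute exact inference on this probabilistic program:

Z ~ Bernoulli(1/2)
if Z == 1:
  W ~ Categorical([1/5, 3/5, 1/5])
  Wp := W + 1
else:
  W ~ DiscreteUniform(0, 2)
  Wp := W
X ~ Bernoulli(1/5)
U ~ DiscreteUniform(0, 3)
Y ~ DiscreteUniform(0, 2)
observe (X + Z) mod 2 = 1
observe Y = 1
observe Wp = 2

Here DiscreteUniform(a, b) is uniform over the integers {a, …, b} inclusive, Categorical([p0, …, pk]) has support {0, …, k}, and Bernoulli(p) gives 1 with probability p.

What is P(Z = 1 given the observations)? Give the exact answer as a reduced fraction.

P(Z = 1 | obs) = 36/41

Enumerate traces; 8 have nonzero weight after conditioning:
  (Z=0, W=2, X=1, U=0, Y=1) weight 1/360
  (Z=0, W=2, X=1, U=1, Y=1) weight 1/360
  (Z=0, W=2, X=1, U=2, Y=1) weight 1/360
  (Z=0, W=2, X=1, U=3, Y=1) weight 1/360
  (Z=1, W=1, X=0, U=0, Y=1) weight 1/50
  (Z=1, W=1, X=0, U=1, Y=1) weight 1/50
  (Z=1, W=1, X=0, U=2, Y=1) weight 1/50
  (Z=1, W=1, X=0, U=3, Y=1) weight 1/50
Group by Z:
  weight(Z=0) = 1/90
  weight(Z=1) = 2/25
Total weight = 1/90 + 2/25 = 41/450
P(Z=0 | obs) = 1/90 / 41/450 = 5/41
P(Z=1 | obs) = 2/25 / 41/450 = 36/41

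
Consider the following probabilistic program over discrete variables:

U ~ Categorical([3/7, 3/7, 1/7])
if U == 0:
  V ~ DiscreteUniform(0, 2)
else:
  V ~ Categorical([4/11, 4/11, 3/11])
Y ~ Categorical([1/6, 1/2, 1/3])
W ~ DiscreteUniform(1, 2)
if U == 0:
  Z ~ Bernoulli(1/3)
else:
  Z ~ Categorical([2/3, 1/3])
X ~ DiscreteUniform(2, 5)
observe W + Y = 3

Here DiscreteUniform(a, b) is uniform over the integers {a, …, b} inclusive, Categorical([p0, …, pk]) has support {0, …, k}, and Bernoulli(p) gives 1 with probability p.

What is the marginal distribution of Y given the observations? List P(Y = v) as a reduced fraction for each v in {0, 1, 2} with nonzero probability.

P(Y=1) = 3/5, P(Y=2) = 2/5

Enumerate traces; 144 have nonzero weight after conditioning:
  (U=0, V=0, Y=1, W=2, Z=0, X=2) weight 1/168
  (U=0, V=0, Y=1, W=2, Z=0, X=3) weight 1/168
  (U=0, V=0, Y=1, W=2, Z=0, X=4) weight 1/168
  (U=0, V=0, Y=1, W=2, Z=0, X=5) weight 1/168
  (U=0, V=0, Y=1, W=2, Z=1, X=2) weight 1/336
  (U=0, V=0, Y=1, W=2, Z=1, X=3) weight 1/336
  (U=0, V=0, Y=1, W=2, Z=1, X=4) weight 1/336
  (U=0, V=0, Y=1, W=2, Z=1, X=5) weight 1/336
  (U=0, V=0, Y=2, W=1, Z=0, X=2) weight 1/252
  … 135 more
Group by Y:
  weight(Y=1) = 1/4
  weight(Y=2) = 1/6
Total weight = 1/4 + 1/6 = 5/12
P(Y=1 | obs) = 1/4 / 5/12 = 3/5
P(Y=2 | obs) = 1/6 / 5/12 = 2/5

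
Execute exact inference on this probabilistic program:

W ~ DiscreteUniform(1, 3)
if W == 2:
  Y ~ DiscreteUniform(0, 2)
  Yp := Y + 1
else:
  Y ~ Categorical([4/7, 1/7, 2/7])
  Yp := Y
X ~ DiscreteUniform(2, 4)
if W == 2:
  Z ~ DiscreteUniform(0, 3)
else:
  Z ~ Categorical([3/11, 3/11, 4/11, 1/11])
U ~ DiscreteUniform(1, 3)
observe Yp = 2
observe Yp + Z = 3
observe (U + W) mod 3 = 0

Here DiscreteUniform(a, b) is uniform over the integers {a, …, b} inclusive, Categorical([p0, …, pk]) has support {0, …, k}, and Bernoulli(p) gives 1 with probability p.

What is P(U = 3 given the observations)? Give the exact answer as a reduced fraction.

Enumerate traces; 9 have nonzero weight after conditioning:
  (W=1, Y=2, X=2, Z=1, U=2) weight 2/693
  (W=1, Y=2, X=3, Z=1, U=2) weight 2/693
  (W=1, Y=2, X=4, Z=1, U=2) weight 2/693
  (W=2, Y=1, X=2, Z=1, U=1) weight 1/324
  (W=2, Y=1, X=3, Z=1, U=1) weight 1/324
  (W=2, Y=1, X=4, Z=1, U=1) weight 1/324
  (W=3, Y=2, X=2, Z=1, U=3) weight 2/693
  (W=3, Y=2, X=3, Z=1, U=3) weight 2/693
  … 1 more
Group by U:
  weight(U=1) = 1/108
  weight(U=2) = 2/231
  weight(U=3) = 2/231
Total weight = 1/108 + 2/231 + 2/231 = 221/8316
P(U=1 | obs) = 1/108 / 221/8316 = 77/221
P(U=2 | obs) = 2/231 / 221/8316 = 72/221
P(U=3 | obs) = 2/231 / 221/8316 = 72/221

P(U = 3 | obs) = 72/221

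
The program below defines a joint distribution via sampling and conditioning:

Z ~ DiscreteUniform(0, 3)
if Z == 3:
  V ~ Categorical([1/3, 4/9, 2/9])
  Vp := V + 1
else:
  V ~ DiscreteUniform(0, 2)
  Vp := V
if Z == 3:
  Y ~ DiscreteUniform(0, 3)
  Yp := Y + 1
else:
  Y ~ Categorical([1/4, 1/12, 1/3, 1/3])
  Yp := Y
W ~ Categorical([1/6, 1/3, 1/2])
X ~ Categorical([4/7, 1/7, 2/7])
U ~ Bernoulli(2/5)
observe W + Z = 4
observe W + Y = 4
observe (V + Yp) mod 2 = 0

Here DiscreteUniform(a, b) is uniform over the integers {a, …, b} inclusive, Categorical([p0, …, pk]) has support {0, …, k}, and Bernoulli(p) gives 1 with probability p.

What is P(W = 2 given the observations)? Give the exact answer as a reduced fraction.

Enumerate traces; 24 have nonzero weight after conditioning:
  (Z=2, V=0, Y=2, W=2, X=0, U=0) weight 1/210
  (Z=2, V=0, Y=2, W=2, X=0, U=1) weight 1/315
  (Z=2, V=0, Y=2, W=2, X=1, U=0) weight 1/840
  (Z=2, V=0, Y=2, W=2, X=1, U=1) weight 1/1260
  (Z=2, V=0, Y=2, W=2, X=2, U=0) weight 1/420
  (Z=2, V=0, Y=2, W=2, X=2, U=1) weight 1/630
  (Z=2, V=2, Y=2, W=2, X=0, U=0) weight 1/210
  (Z=2, V=2, Y=2, W=2, X=0, U=1) weight 1/315
  (Z=3, V=0, Y=3, W=1, X=0, U=0) weight 1/420
  … 15 more
Group by W:
  weight(W=1) = 5/432
  weight(W=2) = 1/36
Total weight = 5/432 + 1/36 = 17/432
P(W=1 | obs) = 5/432 / 17/432 = 5/17
P(W=2 | obs) = 1/36 / 17/432 = 12/17

P(W = 2 | obs) = 12/17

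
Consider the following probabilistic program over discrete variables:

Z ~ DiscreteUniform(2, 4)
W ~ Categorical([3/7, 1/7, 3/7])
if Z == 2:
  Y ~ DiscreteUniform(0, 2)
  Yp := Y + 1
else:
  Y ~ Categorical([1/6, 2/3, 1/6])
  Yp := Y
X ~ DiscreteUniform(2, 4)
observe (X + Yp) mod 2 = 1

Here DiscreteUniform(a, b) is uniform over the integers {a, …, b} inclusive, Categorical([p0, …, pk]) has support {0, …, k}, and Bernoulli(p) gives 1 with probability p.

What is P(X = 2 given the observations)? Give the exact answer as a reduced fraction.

Enumerate traces; 39 have nonzero weight after conditioning:
  (Z=2, W=0, Y=0, X=2) weight 1/63
  (Z=2, W=0, Y=0, X=4) weight 1/63
  (Z=2, W=0, Y=1, X=3) weight 1/63
  (Z=2, W=0, Y=2, X=2) weight 1/63
  (Z=2, W=0, Y=2, X=4) weight 1/63
  (Z=2, W=1, Y=0, X=2) weight 1/189
  (Z=2, W=1, Y=0, X=4) weight 1/189
  (Z=2, W=1, Y=1, X=3) weight 1/189
  … 31 more
Group by X:
  weight(X=2) = 2/9
  weight(X=3) = 1/9
  weight(X=4) = 2/9
Total weight = 2/9 + 1/9 + 2/9 = 5/9
P(X=2 | obs) = 2/9 / 5/9 = 2/5
P(X=3 | obs) = 1/9 / 5/9 = 1/5
P(X=4 | obs) = 2/9 / 5/9 = 2/5

P(X = 2 | obs) = 2/5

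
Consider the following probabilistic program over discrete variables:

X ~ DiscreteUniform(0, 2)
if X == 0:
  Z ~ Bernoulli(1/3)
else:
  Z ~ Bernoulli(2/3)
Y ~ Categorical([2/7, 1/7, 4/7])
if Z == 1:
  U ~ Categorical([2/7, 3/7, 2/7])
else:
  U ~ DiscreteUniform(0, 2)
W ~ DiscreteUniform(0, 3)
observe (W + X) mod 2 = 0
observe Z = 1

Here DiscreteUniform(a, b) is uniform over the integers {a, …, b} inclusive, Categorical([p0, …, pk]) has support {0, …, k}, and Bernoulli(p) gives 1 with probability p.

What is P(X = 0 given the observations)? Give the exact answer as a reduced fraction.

Enumerate traces; 54 have nonzero weight after conditioning:
  (X=0, Z=1, Y=0, U=0, W=0) weight 1/441
  (X=0, Z=1, Y=0, U=0, W=2) weight 1/441
  (X=0, Z=1, Y=0, U=1, W=0) weight 1/294
  (X=0, Z=1, Y=0, U=1, W=2) weight 1/294
  (X=0, Z=1, Y=0, U=2, W=0) weight 1/441
  (X=0, Z=1, Y=0, U=2, W=2) weight 1/441
  (X=0, Z=1, Y=1, U=0, W=0) weight 1/882
  (X=0, Z=1, Y=1, U=0, W=2) weight 1/882
  (X=1, Z=1, Y=0, U=0, W=1) weight 2/441
  (X=2, Z=1, Y=0, U=0, W=0) weight 2/441
  … 44 more
Group by X:
  weight(X=0) = 1/18
  weight(X=1) = 1/9
  weight(X=2) = 1/9
Total weight = 1/18 + 1/9 + 1/9 = 5/18
P(X=0 | obs) = 1/18 / 5/18 = 1/5
P(X=1 | obs) = 1/9 / 5/18 = 2/5
P(X=2 | obs) = 1/9 / 5/18 = 2/5

P(X = 0 | obs) = 1/5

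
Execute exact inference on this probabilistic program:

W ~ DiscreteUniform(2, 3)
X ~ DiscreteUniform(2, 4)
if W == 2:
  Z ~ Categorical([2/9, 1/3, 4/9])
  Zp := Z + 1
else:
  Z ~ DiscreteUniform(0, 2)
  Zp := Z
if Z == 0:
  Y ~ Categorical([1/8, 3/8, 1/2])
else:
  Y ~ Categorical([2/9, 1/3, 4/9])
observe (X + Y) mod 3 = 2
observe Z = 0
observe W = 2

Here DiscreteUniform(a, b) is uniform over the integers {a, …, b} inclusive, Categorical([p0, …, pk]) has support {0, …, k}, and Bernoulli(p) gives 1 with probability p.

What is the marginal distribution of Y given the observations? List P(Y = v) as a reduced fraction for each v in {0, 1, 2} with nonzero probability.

Enumerate traces; 3 have nonzero weight after conditioning:
  (W=2, X=2, Z=0, Y=0) weight 1/216
  (W=2, X=3, Z=0, Y=2) weight 1/54
  (W=2, X=4, Z=0, Y=1) weight 1/72
Group by Y:
  weight(Y=0) = 1/216
  weight(Y=1) = 1/72
  weight(Y=2) = 1/54
Total weight = 1/216 + 1/72 + 1/54 = 1/27
P(Y=0 | obs) = 1/216 / 1/27 = 1/8
P(Y=1 | obs) = 1/72 / 1/27 = 3/8
P(Y=2 | obs) = 1/54 / 1/27 = 1/2

P(Y=0) = 1/8, P(Y=1) = 3/8, P(Y=2) = 1/2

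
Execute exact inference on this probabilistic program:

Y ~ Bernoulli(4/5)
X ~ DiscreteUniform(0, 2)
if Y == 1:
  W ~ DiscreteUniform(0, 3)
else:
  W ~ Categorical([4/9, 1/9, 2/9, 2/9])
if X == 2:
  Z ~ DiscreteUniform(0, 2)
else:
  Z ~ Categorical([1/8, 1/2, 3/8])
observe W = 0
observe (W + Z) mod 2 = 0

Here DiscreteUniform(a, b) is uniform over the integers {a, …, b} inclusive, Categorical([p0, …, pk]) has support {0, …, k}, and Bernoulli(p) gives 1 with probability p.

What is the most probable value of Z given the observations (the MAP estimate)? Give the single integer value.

argmax_v P(Z = v | obs) = 2

Enumerate traces; 12 have nonzero weight after conditioning:
  (Y=0, X=0, W=0, Z=0) weight 1/270
  (Y=0, X=0, W=0, Z=2) weight 1/90
  (Y=0, X=1, W=0, Z=0) weight 1/270
  (Y=0, X=1, W=0, Z=2) weight 1/90
  (Y=0, X=2, W=0, Z=0) weight 4/405
  (Y=0, X=2, W=0, Z=2) weight 4/405
  (Y=1, X=0, W=0, Z=0) weight 1/120
  (Y=1, X=0, W=0, Z=2) weight 1/40
  … 4 more
Group by Z:
  weight(Z=0) = 91/1620
  weight(Z=2) = 169/1620
Total weight = 91/1620 + 169/1620 = 13/81
P(Z=0 | obs) = 91/1620 / 13/81 = 7/20
P(Z=2 | obs) = 169/1620 / 13/81 = 13/20
argmax = 2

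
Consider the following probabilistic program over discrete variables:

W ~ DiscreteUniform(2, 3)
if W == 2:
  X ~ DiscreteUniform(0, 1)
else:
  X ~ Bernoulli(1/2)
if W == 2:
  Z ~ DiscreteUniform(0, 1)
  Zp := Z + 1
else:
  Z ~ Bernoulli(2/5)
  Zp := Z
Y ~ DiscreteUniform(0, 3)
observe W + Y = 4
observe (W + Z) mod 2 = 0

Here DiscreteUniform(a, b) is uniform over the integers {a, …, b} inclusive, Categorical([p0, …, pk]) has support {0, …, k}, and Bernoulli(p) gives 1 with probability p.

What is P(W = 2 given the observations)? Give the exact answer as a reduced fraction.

P(W = 2 | obs) = 5/9

Enumerate traces; 4 have nonzero weight after conditioning:
  (W=2, X=0, Z=0, Y=2) weight 1/32
  (W=2, X=1, Z=0, Y=2) weight 1/32
  (W=3, X=0, Z=1, Y=1) weight 1/40
  (W=3, X=1, Z=1, Y=1) weight 1/40
Group by W:
  weight(W=2) = 1/16
  weight(W=3) = 1/20
Total weight = 1/16 + 1/20 = 9/80
P(W=2 | obs) = 1/16 / 9/80 = 5/9
P(W=3 | obs) = 1/20 / 9/80 = 4/9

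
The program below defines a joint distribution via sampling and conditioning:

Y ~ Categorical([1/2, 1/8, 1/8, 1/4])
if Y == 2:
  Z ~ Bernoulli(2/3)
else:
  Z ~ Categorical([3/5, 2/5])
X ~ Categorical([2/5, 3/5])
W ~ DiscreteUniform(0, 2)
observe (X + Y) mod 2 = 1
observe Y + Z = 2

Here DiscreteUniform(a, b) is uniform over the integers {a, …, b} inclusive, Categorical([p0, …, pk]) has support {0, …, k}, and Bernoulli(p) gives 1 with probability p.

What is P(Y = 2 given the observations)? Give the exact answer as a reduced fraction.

Enumerate traces; 6 have nonzero weight after conditioning:
  (Y=1, Z=1, X=0, W=0) weight 1/150
  (Y=1, Z=1, X=0, W=1) weight 1/150
  (Y=1, Z=1, X=0, W=2) weight 1/150
  (Y=2, Z=0, X=1, W=0) weight 1/120
  (Y=2, Z=0, X=1, W=1) weight 1/120
  (Y=2, Z=0, X=1, W=2) weight 1/120
Group by Y:
  weight(Y=1) = 1/50
  weight(Y=2) = 1/40
Total weight = 1/50 + 1/40 = 9/200
P(Y=1 | obs) = 1/50 / 9/200 = 4/9
P(Y=2 | obs) = 1/40 / 9/200 = 5/9

P(Y = 2 | obs) = 5/9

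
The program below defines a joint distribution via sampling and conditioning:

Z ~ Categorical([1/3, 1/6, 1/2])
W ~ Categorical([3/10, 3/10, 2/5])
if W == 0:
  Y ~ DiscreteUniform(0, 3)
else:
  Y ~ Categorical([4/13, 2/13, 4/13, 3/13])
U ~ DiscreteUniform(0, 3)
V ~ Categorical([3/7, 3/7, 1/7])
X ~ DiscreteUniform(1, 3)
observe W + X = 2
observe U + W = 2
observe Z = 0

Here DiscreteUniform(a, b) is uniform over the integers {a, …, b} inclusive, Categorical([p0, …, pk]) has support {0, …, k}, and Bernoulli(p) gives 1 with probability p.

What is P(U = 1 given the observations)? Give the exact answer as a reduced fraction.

Enumerate traces; 24 have nonzero weight after conditioning:
  (Z=0, W=0, Y=0, U=2, V=0, X=2) weight 1/1120
  (Z=0, W=0, Y=0, U=2, V=1, X=2) weight 1/1120
  (Z=0, W=0, Y=0, U=2, V=2, X=2) weight 1/3360
  (Z=0, W=0, Y=1, U=2, V=0, X=2) weight 1/1120
  (Z=0, W=0, Y=1, U=2, V=1, X=2) weight 1/1120
  (Z=0, W=0, Y=1, U=2, V=2, X=2) weight 1/3360
  (Z=0, W=0, Y=2, U=2, V=0, X=2) weight 1/1120
  (Z=0, W=0, Y=2, U=2, V=1, X=2) weight 1/1120
  (Z=0, W=1, Y=0, U=1, V=0, X=1) weight 1/910
  … 15 more
Group by U:
  weight(U=1) = 1/120
  weight(U=2) = 1/120
Total weight = 1/120 + 1/120 = 1/60
P(U=1 | obs) = 1/120 / 1/60 = 1/2
P(U=2 | obs) = 1/120 / 1/60 = 1/2

P(U = 1 | obs) = 1/2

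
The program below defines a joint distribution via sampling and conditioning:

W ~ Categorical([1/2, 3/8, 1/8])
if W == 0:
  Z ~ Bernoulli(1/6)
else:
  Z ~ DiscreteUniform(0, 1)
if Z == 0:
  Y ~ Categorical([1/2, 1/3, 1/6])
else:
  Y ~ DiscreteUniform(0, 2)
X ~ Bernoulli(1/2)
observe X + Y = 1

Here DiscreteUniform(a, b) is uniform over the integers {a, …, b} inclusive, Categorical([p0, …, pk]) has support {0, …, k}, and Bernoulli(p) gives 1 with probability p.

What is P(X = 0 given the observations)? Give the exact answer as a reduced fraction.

P(X = 0 | obs) = 3/7

Enumerate traces; 12 have nonzero weight after conditioning:
  (W=0, Z=0, Y=0, X=1) weight 5/48
  (W=0, Z=0, Y=1, X=0) weight 5/72
  (W=0, Z=1, Y=0, X=1) weight 1/72
  (W=0, Z=1, Y=1, X=0) weight 1/72
  (W=1, Z=0, Y=0, X=1) weight 3/64
  (W=1, Z=0, Y=1, X=0) weight 1/32
  (W=1, Z=1, Y=0, X=1) weight 1/32
  (W=1, Z=1, Y=1, X=0) weight 1/32
  … 4 more
Group by X:
  weight(X=0) = 1/6
  weight(X=1) = 2/9
Total weight = 1/6 + 2/9 = 7/18
P(X=0 | obs) = 1/6 / 7/18 = 3/7
P(X=1 | obs) = 2/9 / 7/18 = 4/7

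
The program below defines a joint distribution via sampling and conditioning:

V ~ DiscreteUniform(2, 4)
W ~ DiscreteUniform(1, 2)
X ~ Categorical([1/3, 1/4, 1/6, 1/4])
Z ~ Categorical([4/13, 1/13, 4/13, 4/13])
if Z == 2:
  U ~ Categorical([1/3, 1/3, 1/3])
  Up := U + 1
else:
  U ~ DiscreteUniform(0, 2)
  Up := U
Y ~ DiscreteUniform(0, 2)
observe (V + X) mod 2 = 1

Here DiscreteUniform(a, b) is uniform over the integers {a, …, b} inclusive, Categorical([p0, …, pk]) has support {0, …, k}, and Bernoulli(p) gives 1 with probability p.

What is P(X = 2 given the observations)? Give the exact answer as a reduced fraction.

P(X = 2 | obs) = 1/9

Enumerate traces; 432 have nonzero weight after conditioning:
  (V=2, W=1, X=1, Z=0, U=0, Y=0) weight 1/702
  (V=2, W=1, X=1, Z=0, U=0, Y=1) weight 1/702
  (V=2, W=1, X=1, Z=0, U=0, Y=2) weight 1/702
  (V=2, W=1, X=1, Z=0, U=1, Y=0) weight 1/702
  (V=2, W=1, X=1, Z=0, U=1, Y=1) weight 1/702
  (V=2, W=1, X=1, Z=0, U=1, Y=2) weight 1/702
  (V=2, W=1, X=1, Z=0, U=2, Y=0) weight 1/702
  (V=2, W=1, X=1, Z=0, U=2, Y=1) weight 1/702
  (V=2, W=1, X=3, Z=0, U=0, Y=0) weight 1/702
  (V=3, W=1, X=0, Z=0, U=0, Y=0) weight 2/1053
  … 422 more
Group by X:
  weight(X=0) = 1/9
  weight(X=1) = 1/6
  weight(X=2) = 1/18
  weight(X=3) = 1/6
Total weight = 1/9 + 1/6 + 1/18 + 1/6 = 1/2
P(X=0 | obs) = 1/9 / 1/2 = 2/9
P(X=1 | obs) = 1/6 / 1/2 = 1/3
P(X=2 | obs) = 1/18 / 1/2 = 1/9
P(X=3 | obs) = 1/6 / 1/2 = 1/3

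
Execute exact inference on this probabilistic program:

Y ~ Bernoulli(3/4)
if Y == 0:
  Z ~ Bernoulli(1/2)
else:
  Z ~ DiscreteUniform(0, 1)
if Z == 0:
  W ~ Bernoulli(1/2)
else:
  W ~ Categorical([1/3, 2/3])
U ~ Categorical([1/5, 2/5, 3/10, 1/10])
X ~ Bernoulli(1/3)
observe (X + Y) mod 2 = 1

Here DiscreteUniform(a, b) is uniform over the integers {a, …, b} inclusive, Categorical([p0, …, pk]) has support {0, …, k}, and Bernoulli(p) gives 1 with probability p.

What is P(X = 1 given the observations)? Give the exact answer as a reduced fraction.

P(X = 1 | obs) = 1/7

Enumerate traces; 32 have nonzero weight after conditioning:
  (Y=0, Z=0, W=0, U=0, X=1) weight 1/240
  (Y=0, Z=0, W=0, U=1, X=1) weight 1/120
  (Y=0, Z=0, W=0, U=2, X=1) weight 1/160
  (Y=0, Z=0, W=0, U=3, X=1) weight 1/480
  (Y=0, Z=0, W=1, U=0, X=1) weight 1/240
  (Y=0, Z=0, W=1, U=1, X=1) weight 1/120
  (Y=0, Z=0, W=1, U=2, X=1) weight 1/160
  (Y=0, Z=0, W=1, U=3, X=1) weight 1/480
  (Y=1, Z=0, W=0, U=0, X=0) weight 1/40
  … 23 more
Group by X:
  weight(X=0) = 1/2
  weight(X=1) = 1/12
Total weight = 1/2 + 1/12 = 7/12
P(X=0 | obs) = 1/2 / 7/12 = 6/7
P(X=1 | obs) = 1/12 / 7/12 = 1/7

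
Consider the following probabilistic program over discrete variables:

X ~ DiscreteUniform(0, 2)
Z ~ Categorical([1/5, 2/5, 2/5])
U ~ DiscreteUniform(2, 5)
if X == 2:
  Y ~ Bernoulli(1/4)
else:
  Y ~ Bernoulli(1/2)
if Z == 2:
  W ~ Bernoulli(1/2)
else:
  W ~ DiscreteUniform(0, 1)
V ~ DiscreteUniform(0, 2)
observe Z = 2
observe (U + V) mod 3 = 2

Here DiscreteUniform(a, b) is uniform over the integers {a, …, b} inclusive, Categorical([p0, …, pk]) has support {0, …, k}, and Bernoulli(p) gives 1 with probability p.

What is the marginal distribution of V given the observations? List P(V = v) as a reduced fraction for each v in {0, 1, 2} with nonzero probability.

P(V=0) = 1/2, P(V=1) = 1/4, P(V=2) = 1/4

Enumerate traces; 48 have nonzero weight after conditioning:
  (X=0, Z=2, U=2, Y=0, W=0, V=0) weight 1/360
  (X=0, Z=2, U=2, Y=0, W=1, V=0) weight 1/360
  (X=0, Z=2, U=2, Y=1, W=0, V=0) weight 1/360
  (X=0, Z=2, U=2, Y=1, W=1, V=0) weight 1/360
  (X=0, Z=2, U=3, Y=0, W=0, V=2) weight 1/360
  (X=0, Z=2, U=3, Y=0, W=1, V=2) weight 1/360
  (X=0, Z=2, U=3, Y=1, W=0, V=2) weight 1/360
  (X=0, Z=2, U=3, Y=1, W=1, V=2) weight 1/360
  (X=0, Z=2, U=4, Y=0, W=0, V=1) weight 1/360
  … 39 more
Group by V:
  weight(V=0) = 1/15
  weight(V=1) = 1/30
  weight(V=2) = 1/30
Total weight = 1/15 + 1/30 + 1/30 = 2/15
P(V=0 | obs) = 1/15 / 2/15 = 1/2
P(V=1 | obs) = 1/30 / 2/15 = 1/4
P(V=2 | obs) = 1/30 / 2/15 = 1/4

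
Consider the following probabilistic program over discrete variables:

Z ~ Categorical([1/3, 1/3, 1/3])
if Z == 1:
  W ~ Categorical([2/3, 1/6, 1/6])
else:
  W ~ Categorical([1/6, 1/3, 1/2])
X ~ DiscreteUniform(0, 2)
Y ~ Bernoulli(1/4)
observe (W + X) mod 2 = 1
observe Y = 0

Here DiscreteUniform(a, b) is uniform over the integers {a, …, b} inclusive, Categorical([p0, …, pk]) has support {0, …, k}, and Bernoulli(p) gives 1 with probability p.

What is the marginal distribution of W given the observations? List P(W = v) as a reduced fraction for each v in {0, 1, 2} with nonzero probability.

P(W=0) = 6/23, P(W=1) = 10/23, P(W=2) = 7/23

Enumerate traces; 12 have nonzero weight after conditioning:
  (Z=0, W=0, X=1, Y=0) weight 1/72
  (Z=0, W=1, X=0, Y=0) weight 1/36
  (Z=0, W=1, X=2, Y=0) weight 1/36
  (Z=0, W=2, X=1, Y=0) weight 1/24
  (Z=1, W=0, X=1, Y=0) weight 1/18
  (Z=1, W=1, X=0, Y=0) weight 1/72
  (Z=1, W=1, X=2, Y=0) weight 1/72
  (Z=1, W=2, X=1, Y=0) weight 1/72
  … 4 more
Group by W:
  weight(W=0) = 1/12
  weight(W=1) = 5/36
  weight(W=2) = 7/72
Total weight = 1/12 + 5/36 + 7/72 = 23/72
P(W=0 | obs) = 1/12 / 23/72 = 6/23
P(W=1 | obs) = 5/36 / 23/72 = 10/23
P(W=2 | obs) = 7/72 / 23/72 = 7/23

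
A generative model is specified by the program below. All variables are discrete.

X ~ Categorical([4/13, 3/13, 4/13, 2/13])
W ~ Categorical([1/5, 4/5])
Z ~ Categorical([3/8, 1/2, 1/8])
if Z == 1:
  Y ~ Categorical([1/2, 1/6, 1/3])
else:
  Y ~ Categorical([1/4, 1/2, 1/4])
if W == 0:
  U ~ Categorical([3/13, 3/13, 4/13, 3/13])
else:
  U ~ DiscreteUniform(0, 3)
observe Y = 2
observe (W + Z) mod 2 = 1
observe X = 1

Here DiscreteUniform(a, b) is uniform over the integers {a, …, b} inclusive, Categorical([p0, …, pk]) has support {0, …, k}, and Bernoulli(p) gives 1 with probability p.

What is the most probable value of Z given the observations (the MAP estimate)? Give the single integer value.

argmax_v P(Z = v | obs) = 0

Enumerate traces; 12 have nonzero weight after conditioning:
  (X=1, W=0, Z=1, Y=2, U=0) weight 3/1690
  (X=1, W=0, Z=1, Y=2, U=1) weight 3/1690
  (X=1, W=0, Z=1, Y=2, U=2) weight 2/845
  (X=1, W=0, Z=1, Y=2, U=3) weight 3/1690
  (X=1, W=1, Z=0, Y=2, U=0) weight 9/2080
  (X=1, W=1, Z=0, Y=2, U=1) weight 9/2080
  (X=1, W=1, Z=0, Y=2, U=2) weight 9/2080
  (X=1, W=1, Z=0, Y=2, U=3) weight 9/2080
  (X=1, W=1, Z=2, Y=2, U=0) weight 3/2080
  … 3 more
Group by Z:
  weight(Z=0) = 9/520
  weight(Z=1) = 1/130
  weight(Z=2) = 3/520
Total weight = 9/520 + 1/130 + 3/520 = 2/65
P(Z=0 | obs) = 9/520 / 2/65 = 9/16
P(Z=1 | obs) = 1/130 / 2/65 = 1/4
P(Z=2 | obs) = 3/520 / 2/65 = 3/16
argmax = 0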